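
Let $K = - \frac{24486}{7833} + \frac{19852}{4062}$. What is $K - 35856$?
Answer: $- \frac{27161844676}{757563} \approx -35854.0$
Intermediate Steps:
$K = \frac{1334252}{757563}$ ($K = \left(-24486\right) \frac{1}{7833} + 19852 \cdot \frac{1}{4062} = - \frac{1166}{373} + \frac{9926}{2031} = \frac{1334252}{757563} \approx 1.7612$)
$K - 35856 = \frac{1334252}{757563} - 35856 = - \frac{27161844676}{757563}$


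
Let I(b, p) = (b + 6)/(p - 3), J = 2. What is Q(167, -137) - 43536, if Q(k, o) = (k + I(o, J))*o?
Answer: -84362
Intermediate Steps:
I(b, p) = (6 + b)/(-3 + p)
Q(k, o) = o*(-6 + k - o) (Q(k, o) = (k + (6 + o)/(-3 + 2))*o = (k + (6 + o)/(-1))*o = (k - (6 + o))*o = (k + (-6 - o))*o = (-6 + k - o)*o = o*(-6 + k - o))
Q(167, -137) - 43536 = -137*(-6 + 167 - 1*(-137)) - 43536 = -137*(-6 + 167 + 137) - 43536 = -137*298 - 43536 = -40826 - 43536 = -84362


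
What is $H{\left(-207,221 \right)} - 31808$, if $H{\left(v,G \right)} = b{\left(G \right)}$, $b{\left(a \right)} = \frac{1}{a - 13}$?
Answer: $- \frac{6616063}{208} \approx -31808.0$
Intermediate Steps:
$b{\left(a \right)} = \frac{1}{-13 + a}$
$H{\left(v,G \right)} = \frac{1}{-13 + G}$
$H{\left(-207,221 \right)} - 31808 = \frac{1}{-13 + 221} - 31808 = \frac{1}{208} - 31808 = - \frac{6616063}{208}$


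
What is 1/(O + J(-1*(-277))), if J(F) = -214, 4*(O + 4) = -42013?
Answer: -4/42885 ≈ -9.3273e-5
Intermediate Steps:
O = -42029/4 (O = -4 + (1/4)*(-42013) = -4 - 42013/4 = -42029/4 ≈ -10507.)
1/(O + J(-1*(-277))) = 1/(-42029/4 - 214) = 1/(-42885/4) = -4/42885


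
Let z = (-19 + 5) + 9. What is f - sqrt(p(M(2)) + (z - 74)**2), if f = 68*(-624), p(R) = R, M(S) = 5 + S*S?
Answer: -42432 - 25*sqrt(10) ≈ -42511.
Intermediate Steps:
M(S) = 5 + S**2
z = -5 (z = -14 + 9 = -5)
f = -42432
f - sqrt(p(M(2)) + (z - 74)**2) = -42432 - sqrt((5 + 2**2) + (-5 - 74)**2) = -42432 - sqrt((5 + 4) + (-79)**2) = -42432 - sqrt(9 + 6241) = -42432 - sqrt(6250) = -42432 - 25*sqrt(10)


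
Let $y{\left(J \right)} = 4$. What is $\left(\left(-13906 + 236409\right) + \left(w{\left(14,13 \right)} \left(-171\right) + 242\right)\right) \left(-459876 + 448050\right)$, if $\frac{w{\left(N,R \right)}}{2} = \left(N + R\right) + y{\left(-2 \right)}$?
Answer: $-2508803118$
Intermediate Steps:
$w{\left(N,R \right)} = 8 + 2 N + 2 R$ ($w{\left(N,R \right)} = 2 \left(\left(N + R\right) + 4\right) = 2 \left(4 + N + R\right) = 8 + 2 N + 2 R$)
$\left(\left(-13906 + 236409\right) + \left(w{\left(14,13 \right)} \left(-171\right) + 242\right)\right) \left(-459876 + 448050\right) = \left(\left(-13906 + 236409\right) + \left(\left(8 + 2 \cdot 14 + 2 \cdot 13\right) \left(-171\right) + 242\right)\right) \left(-459876 + 448050\right) = \left(222503 + \left(\left(8 + 28 + 26\right) \left(-171\right) + 242\right)\right) \left(-11826\right) = \left(222503 + \left(62 \left(-171\right) + 242\right)\right) \left(-11826\right) = \left(222503 + \left(-10602 + 242\right)\right) \left(-11826\right) = \left(222503 - 10360\right) \left(-11826\right) = 212143 \left(-11826\right) = -2508803118$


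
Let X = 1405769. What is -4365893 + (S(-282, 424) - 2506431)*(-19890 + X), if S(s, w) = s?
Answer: -3474005271620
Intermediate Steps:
-4365893 + (S(-282, 424) - 2506431)*(-19890 + X) = -4365893 + (-282 - 2506431)*(-19890 + 1405769) = -4365893 - 2506713*1385879 = -4365893 - 3474000905727 = -3474005271620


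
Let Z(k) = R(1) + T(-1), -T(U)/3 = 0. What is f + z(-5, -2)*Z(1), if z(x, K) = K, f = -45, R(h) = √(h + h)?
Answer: -45 - 2*√2 ≈ -47.828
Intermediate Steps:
R(h) = √2*√h (R(h) = √(2*h) = √2*√h)
T(U) = 0 (T(U) = -3*0 = 0)
Z(k) = √2 (Z(k) = √2*√1 + 0 = √2*1 + 0 = √2 + 0 = √2)
f + z(-5, -2)*Z(1) = -45 - 2*√2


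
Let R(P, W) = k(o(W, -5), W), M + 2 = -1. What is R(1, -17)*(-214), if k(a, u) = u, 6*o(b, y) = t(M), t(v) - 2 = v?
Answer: 3638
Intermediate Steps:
M = -3 (M = -2 - 1 = -3)
t(v) = 2 + v
o(b, y) = -⅙ (o(b, y) = (2 - 3)/6 = (⅙)*(-1) = -⅙)
R(P, W) = W
R(1, -17)*(-214) = -17*(-214) = 3638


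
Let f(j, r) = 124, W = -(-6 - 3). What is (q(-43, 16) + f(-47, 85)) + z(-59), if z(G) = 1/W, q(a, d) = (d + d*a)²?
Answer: 4065373/9 ≈ 4.5171e+5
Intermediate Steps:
W = 9 (W = -1*(-9) = 9)
q(a, d) = (d + a*d)²
z(G) = ⅑ (z(G) = 1/9 = ⅑)
(q(-43, 16) + f(-47, 85)) + z(-59) = (16²*(1 - 43)² + 124) + ⅑ = (256*(-42)² + 124) + ⅑ = (256*1764 + 124) + ⅑ = (451584 + 124) + ⅑ = 451708 + ⅑ = 4065373/9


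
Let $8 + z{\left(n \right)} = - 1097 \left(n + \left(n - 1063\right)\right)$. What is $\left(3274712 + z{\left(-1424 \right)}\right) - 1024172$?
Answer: $6540899$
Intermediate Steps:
$z{\left(n \right)} = 1166103 - 2194 n$ ($z{\left(n \right)} = -8 - 1097 \left(n + \left(n - 1063\right)\right) = -8 - 1097 \left(n + \left(-1063 + n\right)\right) = -8 - 1097 \left(-1063 + 2 n\right) = -8 - \left(-1166111 + 2194 n\right) = 1166103 - 2194 n$)
$\left(3274712 + z{\left(-1424 \right)}\right) - 1024172 = \left(3274712 + \left(1166103 - -3124256\right)\right) - 1024172 = \left(3274712 + \left(1166103 + 3124256\right)\right) - 1024172 = \left(3274712 + 4290359\right) - 1024172 = 7565071 - 1024172 = 6540899$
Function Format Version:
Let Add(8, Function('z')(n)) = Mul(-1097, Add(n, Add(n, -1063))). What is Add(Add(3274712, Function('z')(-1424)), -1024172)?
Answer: 6540899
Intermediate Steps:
Function('z')(n) = Add(1166103, Mul(-2194, n)) (Function('z')(n) = Add(-8, Mul(-1097, Add(n, Add(n, -1063)))) = Add(-8, Mul(-1097, Add(n, Add(-1063, n)))) = Add(-8, Mul(-1097, Add(-1063, Mul(2, n)))) = Add(-8, Add(1166111, Mul(-2194, n))) = Add(1166103, Mul(-2194, n)))
Add(Add(3274712, Function('z')(-1424)), -1024172) = Add(Add(3274712, Add(1166103, Mul(-2194, -1424))), -1024172) = Add(Add(3274712, Add(1166103, 3124256)), -1024172) = Add(Add(3274712, 4290359), -1024172) = Add(7565071, -1024172) = 6540899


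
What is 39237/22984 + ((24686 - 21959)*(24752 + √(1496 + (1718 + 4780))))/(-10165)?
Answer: -1550991368631/233632360 - 2727*√7994/10165 ≈ -6662.6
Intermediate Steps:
39237/22984 + ((24686 - 21959)*(24752 + √(1496 + (1718 + 4780))))/(-10165) = 39237*(1/22984) + (2727*(24752 + √(1496 + 6498)))*(-1/10165) = 39237/22984 + (2727*(24752 + √7994))*(-1/10165) = 39237/22984 + (67498704 + 2727*√7994)*(-1/10165) = 39237/22984 + (-67498704/10165 - 2727*√7994/10165) = -1550991368631/233632360 - 2727*√7994/10165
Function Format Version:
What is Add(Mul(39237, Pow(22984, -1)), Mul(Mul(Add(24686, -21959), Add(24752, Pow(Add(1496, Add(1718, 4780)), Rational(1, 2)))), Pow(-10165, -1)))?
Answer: Add(Rational(-1550991368631, 233632360), Mul(Rational(-2727, 10165), Pow(7994, Rational(1, 2)))) ≈ -6662.6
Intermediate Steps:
Add(Mul(39237, Pow(22984, -1)), Mul(Mul(Add(24686, -21959), Add(24752, Pow(Add(1496, Add(1718, 4780)), Rational(1, 2)))), Pow(-10165, -1))) = Add(Mul(39237, Rational(1, 22984)), Mul(Mul(2727, Add(24752, Pow(Add(1496, 6498), Rational(1, 2)))), Rational(-1, 10165))) = Add(Rational(39237, 22984), Mul(Mul(2727, Add(24752, Pow(7994, Rational(1, 2)))), Rational(-1, 10165))) = Add(Rational(39237, 22984), Mul(Add(67498704, Mul(2727, Pow(7994, Rational(1, 2)))), Rational(-1, 10165))) = Add(Rational(39237, 22984), Add(Rational(-67498704, 10165), Mul(Rational(-2727, 10165), Pow(7994, Rational(1, 2))))) = Add(Rational(-1550991368631, 233632360), Mul(Rational(-2727, 10165), Pow(7994, Rational(1, 2))))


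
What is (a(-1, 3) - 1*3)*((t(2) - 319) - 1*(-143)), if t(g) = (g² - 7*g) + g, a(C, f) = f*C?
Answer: 1104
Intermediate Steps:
a(C, f) = C*f
t(g) = g² - 6*g
(a(-1, 3) - 1*3)*((t(2) - 319) - 1*(-143)) = (-1*3 - 1*3)*((2*(-6 + 2) - 319) - 1*(-143)) = (-3 - 3)*((2*(-4) - 319) + 143) = -6*((-8 - 319) + 143) = -6*(-327 + 143) = -6*(-184) = 1104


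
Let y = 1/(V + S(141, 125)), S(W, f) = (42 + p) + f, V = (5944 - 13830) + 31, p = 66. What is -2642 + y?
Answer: -20137325/7622 ≈ -2642.0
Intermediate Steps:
V = -7855 (V = -7886 + 31 = -7855)
S(W, f) = 108 + f (S(W, f) = (42 + 66) + f = 108 + f)
y = -1/7622 (y = 1/(-7855 + (108 + 125)) = 1/(-7855 + 233) = 1/(-7622) = -1/7622 ≈ -0.00013120)
-2642 + y = -2642 - 1/7622 = -20137325/7622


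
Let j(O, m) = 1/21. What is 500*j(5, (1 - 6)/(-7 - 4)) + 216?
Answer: 5036/21 ≈ 239.81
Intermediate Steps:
j(O, m) = 1/21
500*j(5, (1 - 6)/(-7 - 4)) + 216 = 500*(1/21) + 216 = 500/21 + 216 = 5036/21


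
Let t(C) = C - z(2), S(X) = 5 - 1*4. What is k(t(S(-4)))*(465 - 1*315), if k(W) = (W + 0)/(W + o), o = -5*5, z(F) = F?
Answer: 75/13 ≈ 5.7692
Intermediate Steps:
S(X) = 1 (S(X) = 5 - 4 = 1)
o = -25
t(C) = -2 + C (t(C) = C - 1*2 = C - 2 = -2 + C)
k(W) = W/(-25 + W) (k(W) = (W + 0)/(W - 25) = W/(-25 + W))
k(t(S(-4)))*(465 - 1*315) = ((-2 + 1)/(-25 + (-2 + 1)))*(465 - 1*315) = (-1/(-25 - 1))*(465 - 315) = -1/(-26)*150 = -1*(-1/26)*150 = (1/26)*150 = 75/13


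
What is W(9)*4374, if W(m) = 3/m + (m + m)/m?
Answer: 10206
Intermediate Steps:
W(m) = 2 + 3/m (W(m) = 3/m + (2*m)/m = 3/m + 2 = 2 + 3/m)
W(9)*4374 = (2 + 3/9)*4374 = (2 + 3*(1/9))*4374 = (2 + 1/3)*4374 = (7/3)*4374 = 10206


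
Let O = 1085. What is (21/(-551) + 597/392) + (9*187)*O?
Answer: 394413592275/215992 ≈ 1.8261e+6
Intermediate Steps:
(21/(-551) + 597/392) + (9*187)*O = (21/(-551) + 597/392) + (9*187)*1085 = (21*(-1/551) + 597*(1/392)) + 1683*1085 = (-21/551 + 597/392) + 1826055 = 320715/215992 + 1826055 = 394413592275/215992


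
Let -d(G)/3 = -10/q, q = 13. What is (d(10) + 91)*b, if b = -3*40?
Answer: -145560/13 ≈ -11197.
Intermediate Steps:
b = -120
d(G) = 30/13 (d(G) = -(-30)/13 = -3*(-10/13) = 30/13)
(d(10) + 91)*b = (30/13 + 91)*(-120) = (1213/13)*(-120) = -145560/13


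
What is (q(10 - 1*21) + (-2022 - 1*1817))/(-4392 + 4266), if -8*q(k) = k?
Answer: 30701/1008 ≈ 30.457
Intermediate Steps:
q(k) = -k/8
(q(10 - 1*21) + (-2022 - 1*1817))/(-4392 + 4266) = (-(10 - 1*21)/8 + (-2022 - 1*1817))/(-4392 + 4266) = (-(10 - 21)/8 + (-2022 - 1817))/(-126) = (-1/8*(-11) - 3839)*(-1/126) = (11/8 - 3839)*(-1/126) = -30701/8*(-1/126) = 30701/1008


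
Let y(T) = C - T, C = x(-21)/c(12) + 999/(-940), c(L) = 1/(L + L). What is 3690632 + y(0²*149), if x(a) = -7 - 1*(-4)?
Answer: 3469125401/940 ≈ 3.6906e+6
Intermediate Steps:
c(L) = 1/(2*L)
x(a) = -3 (x(a) = -7 + 4 = -3)
C = -68679/940 (C = -3/((½)/12) + 999/(-940) = -3/((½)*(1/12)) + 999*(-1/940) = -3/1/24 - 999/940 = -3*24 - 999/940 = -72 - 999/940 = -68679/940 ≈ -73.063)
y(T) = -68679/940 - T
3690632 + y(0²*149) = 3690632 + (-68679/940 - 0²*149) = 3690632 + (-68679/940 - 0*149) = 3690632 + (-68679/940 - 1*0) = 3690632 + (-68679/940 + 0) = 3690632 - 68679/940 = 3469125401/940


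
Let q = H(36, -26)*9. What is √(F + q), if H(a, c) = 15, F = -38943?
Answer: 42*I*√22 ≈ 197.0*I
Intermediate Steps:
q = 135 (q = 15*9 = 135)
√(F + q) = √(-38943 + 135) = √(-38808) = 42*I*√22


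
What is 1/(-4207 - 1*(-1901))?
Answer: -1/2306 ≈ -0.00043365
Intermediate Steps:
1/(-4207 - 1*(-1901)) = 1/(-4207 + 1901) = 1/(-2306) = -1/2306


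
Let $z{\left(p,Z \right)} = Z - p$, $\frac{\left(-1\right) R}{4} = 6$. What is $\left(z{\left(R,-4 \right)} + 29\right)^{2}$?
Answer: $2401$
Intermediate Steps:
$R = -24$ ($R = \left(-4\right) 6 = -24$)
$\left(z{\left(R,-4 \right)} + 29\right)^{2} = \left(\left(-4 - -24\right) + 29\right)^{2} = \left(\left(-4 + 24\right) + 29\right)^{2} = \left(20 + 29\right)^{2} = 49^{2} = 2401$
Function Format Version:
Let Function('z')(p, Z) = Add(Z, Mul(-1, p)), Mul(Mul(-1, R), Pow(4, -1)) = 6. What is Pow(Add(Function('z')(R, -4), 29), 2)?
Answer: 2401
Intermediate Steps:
R = -24 (R = Mul(-4, 6) = -24)
Pow(Add(Function('z')(R, -4), 29), 2) = Pow(Add(Add(-4, Mul(-1, -24)), 29), 2) = Pow(Add(Add(-4, 24), 29), 2) = Pow(Add(20, 29), 2) = Pow(49, 2) = 2401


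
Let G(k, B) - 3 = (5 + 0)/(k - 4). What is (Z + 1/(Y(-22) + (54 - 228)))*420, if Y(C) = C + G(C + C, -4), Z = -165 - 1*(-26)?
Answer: -541144380/9269 ≈ -58382.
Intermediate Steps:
G(k, B) = 3 + 5/(-4 + k) (G(k, B) = 3 + (5 + 0)/(k - 4) = 3 + 5/(-4 + k))
Z = -139 (Z = -165 + 26 = -139)
Y(C) = C + (-7 + 6*C)/(-4 + 2*C) (Y(C) = C + (-7 + 3*(C + C))/(-4 + (C + C)) = C + (-7 + 3*(2*C))/(-4 + 2*C) = C + (-7 + 6*C)/(-4 + 2*C))
(Z + 1/(Y(-22) + (54 - 228)))*420 = (-139 + 1/((-7/2 - 22 + (-22)²)/(-2 - 22) + (54 - 228)))*420 = (-139 + 1/((-7/2 - 22 + 484)/(-24) - 174))*420 = (-139 + 1/(-1/24*917/2 - 174))*420 = (-139 + 1/(-917/48 - 174))*420 = (-139 + 1/(-9269/48))*420 = (-139 - 48/9269)*420 = -1288439/9269*420 = -541144380/9269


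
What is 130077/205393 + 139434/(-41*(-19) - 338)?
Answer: 9565377173/30192771 ≈ 316.81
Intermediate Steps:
130077/205393 + 139434/(-41*(-19) - 338) = 130077*(1/205393) + 139434/(779 - 338) = 130077/205393 + 139434/441 = 130077/205393 + 139434*(1/441) = 130077/205393 + 46478/147 = 9565377173/30192771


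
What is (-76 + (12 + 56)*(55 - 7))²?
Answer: 10163344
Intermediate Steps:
(-76 + (12 + 56)*(55 - 7))² = (-76 + 68*48)² = (-76 + 3264)² = 3188² = 10163344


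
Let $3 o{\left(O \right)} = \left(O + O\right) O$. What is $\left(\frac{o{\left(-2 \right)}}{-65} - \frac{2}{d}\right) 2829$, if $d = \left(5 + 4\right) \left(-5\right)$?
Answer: $\frac{1886}{195} \approx 9.6718$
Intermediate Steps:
$o{\left(O \right)} = \frac{2 O^{2}}{3}$ ($o{\left(O \right)} = \frac{\left(O + O\right) O}{3} = \frac{2 O O}{3} = \frac{2 O^{2}}{3}$)
$d = -45$ ($d = 9 \left(-5\right) = -45$)
$\left(\frac{o{\left(-2 \right)}}{-65} - \frac{2}{d}\right) 2829 = \left(\frac{\frac{2}{3} \left(-2\right)^{2}}{-65} - \frac{2}{-45}\right) 2829 = \left(\frac{2}{3} \cdot 4 \left(- \frac{1}{65}\right) - - \frac{2}{45}\right) 2829 = \left(\frac{8}{3} \left(- \frac{1}{65}\right) + \frac{2}{45}\right) 2829 = \left(- \frac{8}{195} + \frac{2}{45}\right) 2829 = \frac{2}{585} \cdot 2829 = \frac{1886}{195}$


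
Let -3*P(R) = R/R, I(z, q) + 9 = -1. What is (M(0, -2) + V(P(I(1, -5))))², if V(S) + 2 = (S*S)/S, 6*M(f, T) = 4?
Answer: 25/9 ≈ 2.7778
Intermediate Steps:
I(z, q) = -10 (I(z, q) = -9 - 1 = -10)
M(f, T) = ⅔ (M(f, T) = (⅙)*4 = ⅔)
P(R) = -⅓ (P(R) = -R/(3*R) = -⅓*1 = -⅓)
V(S) = -2 + S (V(S) = -2 + (S*S)/S = -2 + S²/S = -2 + S)
(M(0, -2) + V(P(I(1, -5))))² = (⅔ + (-2 - ⅓))² = (⅔ - 7/3)² = (-5/3)² = 25/9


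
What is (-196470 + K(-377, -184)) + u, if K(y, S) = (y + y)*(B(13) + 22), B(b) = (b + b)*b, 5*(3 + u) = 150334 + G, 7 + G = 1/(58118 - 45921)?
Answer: -5340427177/12197 ≈ -4.3785e+5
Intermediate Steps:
G = -85378/12197 (G = -7 + 1/(58118 - 45921) = -7 + 1/12197 = -85378/12197 ≈ -6.9999)
u = 366671093/12197 (u = -3 + (150334 - 85378/12197)/5 = -3 + (⅕)*(1833538420/12197) = -3 + 366707684/12197 = 366671093/12197 ≈ 30062.)
B(b) = 2*b² (B(b) = (2*b)*b = 2*b²)
K(y, S) = 720*y (K(y, S) = (y + y)*(2*13² + 22) = (2*y)*(2*169 + 22) = (2*y)*(338 + 22) = (2*y)*360 = 720*y)
(-196470 + K(-377, -184)) + u = (-196470 + 720*(-377)) + 366671093/12197 = (-196470 - 271440) + 366671093/12197 = -467910 + 366671093/12197 = -5340427177/12197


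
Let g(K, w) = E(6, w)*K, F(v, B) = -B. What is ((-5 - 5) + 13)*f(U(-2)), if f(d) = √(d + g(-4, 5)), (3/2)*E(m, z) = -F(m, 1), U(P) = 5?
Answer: √21 ≈ 4.5826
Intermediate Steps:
E(m, z) = ⅔ (E(m, z) = 2*(-(-1))/3 = 2*(-1*(-1))/3 = (⅔)*1 = ⅔)
g(K, w) = 2*K/3
f(d) = √(-8/3 + d) (f(d) = √(d + (⅔)*(-4)) = √(d - 8/3) = √(-8/3 + d))
((-5 - 5) + 13)*f(U(-2)) = ((-5 - 5) + 13)*(√(-24 + 9*5)/3) = (-10 + 13)*(√(-24 + 45)/3) = 3*(√21/3) = √21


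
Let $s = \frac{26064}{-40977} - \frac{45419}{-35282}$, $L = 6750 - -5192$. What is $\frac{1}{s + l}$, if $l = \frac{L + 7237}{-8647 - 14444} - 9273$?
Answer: $- \frac{1236437967362}{11465711006508209} \approx -0.00010784$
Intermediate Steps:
$L = 11942$ ($L = 6750 + 5192 = 11942$)
$s = \frac{104616035}{160638946}$ ($s = 26064 \left(- \frac{1}{40977}\right) - - \frac{45419}{35282} = - \frac{2896}{4553} + \frac{45419}{35282} = \frac{104616035}{160638946} \approx 0.65125$)
$l = - \frac{71380674}{7697}$ ($l = \frac{11942 + 7237}{-8647 - 14444} - 9273 = \frac{19179}{-23091} - 9273 = 19179 \left(- \frac{1}{23091}\right) - 9273 = - \frac{6393}{7697} - 9273 = - \frac{71380674}{7697} \approx -9273.8$)
$\frac{1}{s + l} = \frac{1}{\frac{104616035}{160638946} - \frac{71380674}{7697}} = \frac{1}{- \frac{11465711006508209}{1236437967362}} = - \frac{1236437967362}{11465711006508209}$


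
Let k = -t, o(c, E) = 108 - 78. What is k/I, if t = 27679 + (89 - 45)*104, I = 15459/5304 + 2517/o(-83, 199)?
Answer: -285134200/767441 ≈ -371.54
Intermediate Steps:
o(c, E) = 30
I = 767441/8840 (I = 15459/5304 + 2517/30 = 15459*(1/5304) + 2517*(1/30) = 5153/1768 + 839/10 = 767441/8840 ≈ 86.815)
t = 32255 (t = 27679 + 44*104 = 27679 + 4576 = 32255)
k = -32255 (k = -1*32255 = -32255)
k/I = -32255/767441/8840 = -32255*8840/767441 = -285134200/767441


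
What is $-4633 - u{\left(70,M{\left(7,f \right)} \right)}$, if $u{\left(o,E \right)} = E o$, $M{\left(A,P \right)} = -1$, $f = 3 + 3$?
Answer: $-4563$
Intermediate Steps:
$f = 6$
$-4633 - u{\left(70,M{\left(7,f \right)} \right)} = -4633 - \left(-1\right) 70 = -4633 - -70 = -4633 + 70 = -4563$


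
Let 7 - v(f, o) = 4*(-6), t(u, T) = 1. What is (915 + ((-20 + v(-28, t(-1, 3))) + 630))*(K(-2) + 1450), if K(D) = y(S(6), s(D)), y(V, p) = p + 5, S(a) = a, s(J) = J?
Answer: 2260868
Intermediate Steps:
v(f, o) = 31 (v(f, o) = 7 - 4*(-6) = 7 - 1*(-24) = 7 + 24 = 31)
y(V, p) = 5 + p
K(D) = 5 + D
(915 + ((-20 + v(-28, t(-1, 3))) + 630))*(K(-2) + 1450) = (915 + ((-20 + 31) + 630))*((5 - 2) + 1450) = (915 + (11 + 630))*(3 + 1450) = (915 + 641)*1453 = 1556*1453 = 2260868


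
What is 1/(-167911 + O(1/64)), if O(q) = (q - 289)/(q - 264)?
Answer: -3379/567367570 ≈ -5.9556e-6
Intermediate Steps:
O(q) = (-289 + q)/(-264 + q)
1/(-167911 + O(1/64)) = 1/(-167911 + (-289 + 1/64)/(-264 + 1/64)) = 1/(-167911 - 18495/64/(-16895/64)) = 1/(-167911 - 64/16895*(-18495/64)) = 1/(-167911 + 3699/3379) = 1/(-567367570/3379) = -3379/567367570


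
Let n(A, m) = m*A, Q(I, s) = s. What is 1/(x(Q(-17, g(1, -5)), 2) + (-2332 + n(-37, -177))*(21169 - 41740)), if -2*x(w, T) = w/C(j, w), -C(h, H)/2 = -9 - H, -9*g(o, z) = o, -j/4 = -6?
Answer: -320/27759330239 ≈ -1.1528e-8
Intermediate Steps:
j = 24 (j = -4*(-6) = 24)
g(o, z) = -o/9
C(h, H) = 18 + 2*H (C(h, H) = -2*(-9 - H) = 18 + 2*H)
n(A, m) = A*m
x(w, T) = -w/(2*(18 + 2*w))
1/(x(Q(-17, g(1, -5)), 2) + (-2332 + n(-37, -177))*(21169 - 41740)) = 1/(-(-⅑*1)/(36 + 4*(-⅑*1)) + (-2332 - 37*(-177))*(21169 - 41740)) = 1/(-1*(-⅑)/(36 + 4*(-⅑)) + (-2332 + 6549)*(-20571)) = 1/(-1*(-⅑)/(36 - 4/9) + 4217*(-20571)) = 1/(-1*(-⅑)/320/9 - 86747907) = 1/(-1*(-⅑)*9/320 - 86747907) = 1/(1/320 - 86747907) = 1/(-27759330239/320) = -320/27759330239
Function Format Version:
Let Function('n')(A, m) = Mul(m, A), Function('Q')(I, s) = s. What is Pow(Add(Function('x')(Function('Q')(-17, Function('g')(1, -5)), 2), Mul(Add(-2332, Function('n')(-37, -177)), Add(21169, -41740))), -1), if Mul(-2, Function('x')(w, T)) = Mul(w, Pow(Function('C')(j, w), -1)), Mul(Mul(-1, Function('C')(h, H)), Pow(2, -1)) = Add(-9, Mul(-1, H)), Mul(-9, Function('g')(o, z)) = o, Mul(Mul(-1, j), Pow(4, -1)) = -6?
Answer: Rational(-320, 27759330239) ≈ -1.1528e-8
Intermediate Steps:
j = 24 (j = Mul(-4, -6) = 24)
Function('g')(o, z) = Mul(Rational(-1, 9), o)
Function('C')(h, H) = Add(18, Mul(2, H)) (Function('C')(h, H) = Mul(-2, Add(-9, Mul(-1, H))) = Add(18, Mul(2, H)))
Function('n')(A, m) = Mul(A, m)
Function('x')(w, T) = Mul(Rational(-1, 2), w, Pow(Add(18, Mul(2, w)), -1)) (Function('x')(w, T) = Mul(Rational(-1, 2), Mul(w, Pow(Add(18, Mul(2, w)), -1))) = Mul(Rational(-1, 2), w, Pow(Add(18, Mul(2, w)), -1)))
Pow(Add(Function('x')(Function('Q')(-17, Function('g')(1, -5)), 2), Mul(Add(-2332, Function('n')(-37, -177)), Add(21169, -41740))), -1) = Pow(Add(Mul(-1, Mul(Rational(-1, 9), 1), Pow(Add(36, Mul(4, Mul(Rational(-1, 9), 1))), -1)), Mul(Add(-2332, Mul(-37, -177)), Add(21169, -41740))), -1) = Pow(Add(Mul(-1, Rational(-1, 9), Pow(Add(36, Mul(4, Rational(-1, 9))), -1)), Mul(Add(-2332, 6549), -20571)), -1) = Pow(Add(Mul(-1, Rational(-1, 9), Pow(Add(36, Rational(-4, 9)), -1)), Mul(4217, -20571)), -1) = Pow(Add(Mul(-1, Rational(-1, 9), Pow(Rational(320, 9), -1)), -86747907), -1) = Pow(Add(Mul(-1, Rational(-1, 9), Rational(9, 320)), -86747907), -1) = Pow(Add(Rational(1, 320), -86747907), -1) = Pow(Rational(-27759330239, 320), -1) = Rational(-320, 27759330239)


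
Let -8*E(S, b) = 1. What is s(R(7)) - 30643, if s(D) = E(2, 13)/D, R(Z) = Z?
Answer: -1716009/56 ≈ -30643.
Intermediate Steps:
E(S, b) = -⅛ (E(S, b) = -⅛*1 = -⅛)
s(D) = -1/(8*D)
s(R(7)) - 30643 = -⅛/7 - 30643 = -⅛*⅐ - 30643 = -1/56 - 30643 = -1716009/56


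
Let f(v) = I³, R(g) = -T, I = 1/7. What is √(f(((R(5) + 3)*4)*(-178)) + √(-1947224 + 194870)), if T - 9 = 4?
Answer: √(7 + 21609*I*√21634)/49 ≈ 25.727 + 25.727*I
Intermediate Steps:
T = 13 (T = 9 + 4 = 13)
I = ⅐ ≈ 0.14286
R(g) = -13 (R(g) = -1*13 = -13)
f(v) = 1/343 (f(v) = (⅐)³ = 1/343)
√(f(((R(5) + 3)*4)*(-178)) + √(-1947224 + 194870)) = √(1/343 + √(-1947224 + 194870)) = √(1/343 + √(-1752354)) = √(1/343 + 9*I*√21634)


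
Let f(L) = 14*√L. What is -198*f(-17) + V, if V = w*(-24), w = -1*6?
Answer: 144 - 2772*I*√17 ≈ 144.0 - 11429.0*I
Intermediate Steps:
w = -6
V = 144 (V = -6*(-24) = 144)
-198*f(-17) + V = -2772*√(-17) + 144 = -2772*I*√17 + 144 = 144 - 2772*I*√17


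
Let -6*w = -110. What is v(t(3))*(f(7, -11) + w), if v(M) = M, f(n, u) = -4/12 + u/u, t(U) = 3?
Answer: 57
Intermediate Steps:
w = 55/3 (w = -1/6*(-110) = 55/3 ≈ 18.333)
f(n, u) = 2/3 (f(n, u) = -4*1/12 + 1 = -1/3 + 1 = 2/3)
v(t(3))*(f(7, -11) + w) = 3*(2/3 + 55/3) = 3*19 = 57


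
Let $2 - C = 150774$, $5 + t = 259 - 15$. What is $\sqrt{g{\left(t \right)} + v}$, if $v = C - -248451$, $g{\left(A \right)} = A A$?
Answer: $60 \sqrt{43} \approx 393.45$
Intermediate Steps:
$t = 239$ ($t = -5 + \left(259 - 15\right) = -5 + 244 = 239$)
$C = -150772$ ($C = 2 - 150774 = -150772$)
$g{\left(A \right)} = A^{2}$
$v = 97679$ ($v = -150772 - -248451 = -150772 + 248451 = 97679$)
$\sqrt{g{\left(t \right)} + v} = \sqrt{239^{2} + 97679} = \sqrt{57121 + 97679} = \sqrt{154800} = 60 \sqrt{43}$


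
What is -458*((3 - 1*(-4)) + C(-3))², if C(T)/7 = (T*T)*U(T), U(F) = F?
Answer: -15170792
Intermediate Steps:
C(T) = 7*T³ (C(T) = 7*((T*T)*T) = 7*(T²*T) = 7*T³)
-458*((3 - 1*(-4)) + C(-3))² = -458*((3 - 1*(-4)) + 7*(-3)³)² = -458*((3 + 4) + 7*(-27))² = -458*(7 - 189)² = -458*(-182)² = -458*33124 = -15170792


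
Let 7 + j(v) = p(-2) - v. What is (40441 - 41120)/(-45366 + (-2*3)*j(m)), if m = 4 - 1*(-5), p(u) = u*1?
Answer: 679/45258 ≈ 0.015003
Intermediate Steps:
p(u) = u
m = 9 (m = 4 + 5 = 9)
j(v) = -9 - v (j(v) = -7 + (-2 - v) = -9 - v)
(40441 - 41120)/(-45366 + (-2*3)*j(m)) = (40441 - 41120)/(-45366 + (-2*3)*(-9 - 1*9)) = -679/(-45366 - 6*(-9 - 9)) = -679/(-45366 - 6*(-18)) = -679/(-45366 + 108) = -679/(-45258) = -679*(-1/45258) = 679/45258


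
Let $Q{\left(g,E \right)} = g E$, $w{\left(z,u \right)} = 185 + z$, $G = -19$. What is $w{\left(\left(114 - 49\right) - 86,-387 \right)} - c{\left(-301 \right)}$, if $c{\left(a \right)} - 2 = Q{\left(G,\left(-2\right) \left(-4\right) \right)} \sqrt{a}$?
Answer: $162 + 152 i \sqrt{301} \approx 162.0 + 2637.1 i$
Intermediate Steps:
$Q{\left(g,E \right)} = E g$
$c{\left(a \right)} = 2 - 152 \sqrt{a}$ ($c{\left(a \right)} = 2 + \left(-2\right) \left(-4\right) \left(-19\right) \sqrt{a} = 2 + 8 \left(-19\right) \sqrt{a} = 2 - 152 \sqrt{a}$)
$w{\left(\left(114 - 49\right) - 86,-387 \right)} - c{\left(-301 \right)} = \left(185 + \left(\left(114 - 49\right) - 86\right)\right) - \left(2 - 152 \sqrt{-301}\right) = \left(185 + \left(65 - 86\right)\right) - \left(2 - 152 i \sqrt{301}\right) = \left(185 - 21\right) - \left(2 - 152 i \sqrt{301}\right) = 164 - \left(2 - 152 i \sqrt{301}\right) = 162 + 152 i \sqrt{301}$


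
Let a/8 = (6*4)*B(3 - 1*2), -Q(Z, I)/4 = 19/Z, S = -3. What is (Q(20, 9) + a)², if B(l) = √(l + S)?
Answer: (-19 + 960*I*√2)²/25 ≈ -73714.0 - 2063.6*I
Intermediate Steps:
B(l) = √(-3 + l) (B(l) = √(l - 3) = √(-3 + l))
Q(Z, I) = -76/Z
a = 192*I*√2 (a = 8*((6*4)*√(-3 + (3 - 1*2))) = 8*(24*√(-3 + (3 - 2))) = 8*(24*√(-3 + 1)) = 8*(24*√(-2)) = 8*(24*(I*√2)) = 8*(24*I*√2) = 192*I*√2 ≈ 271.53*I)
(Q(20, 9) + a)² = (-76/20 + 192*I*√2)² = (-76*1/20 + 192*I*√2)² = (-19/5 + 192*I*√2)²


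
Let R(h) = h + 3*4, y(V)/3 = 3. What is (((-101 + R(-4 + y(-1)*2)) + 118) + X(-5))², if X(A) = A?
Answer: 1444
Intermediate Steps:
y(V) = 9 (y(V) = 3*3 = 9)
R(h) = 12 + h (R(h) = h + 12 = 12 + h)
(((-101 + R(-4 + y(-1)*2)) + 118) + X(-5))² = (((-101 + (12 + (-4 + 9*2))) + 118) - 5)² = (((-101 + (12 + (-4 + 18))) + 118) - 5)² = (((-101 + (12 + 14)) + 118) - 5)² = (((-101 + 26) + 118) - 5)² = ((-75 + 118) - 5)² = (43 - 5)² = 38² = 1444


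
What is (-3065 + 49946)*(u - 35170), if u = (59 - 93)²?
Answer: -1594610334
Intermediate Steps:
u = 1156 (u = (-34)² = 1156)
(-3065 + 49946)*(u - 35170) = (-3065 + 49946)*(1156 - 35170) = 46881*(-34014) = -1594610334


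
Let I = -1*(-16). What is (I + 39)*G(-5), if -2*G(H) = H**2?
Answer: -1375/2 ≈ -687.50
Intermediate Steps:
G(H) = -H**2/2
I = 16
(I + 39)*G(-5) = (16 + 39)*(-1/2*(-5)**2) = 55*(-1/2*25) = 55*(-25/2) = -1375/2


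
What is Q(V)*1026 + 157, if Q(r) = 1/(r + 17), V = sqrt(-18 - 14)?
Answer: 22613/107 - 1368*I*sqrt(2)/107 ≈ 211.34 - 18.081*I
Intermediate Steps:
V = 4*I*sqrt(2) (V = sqrt(-32) = 4*I*sqrt(2) ≈ 5.6569*I)
Q(r) = 1/(17 + r)
Q(V)*1026 + 157 = 1026/(17 + 4*I*sqrt(2)) + 157 = 157 + 1026/(17 + 4*I*sqrt(2))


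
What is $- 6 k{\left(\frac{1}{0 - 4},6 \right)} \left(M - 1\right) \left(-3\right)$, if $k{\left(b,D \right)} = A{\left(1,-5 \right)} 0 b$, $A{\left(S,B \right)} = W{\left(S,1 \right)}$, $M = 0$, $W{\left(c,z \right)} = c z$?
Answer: $0$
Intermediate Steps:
$A{\left(S,B \right)} = S$ ($A{\left(S,B \right)} = S 1 = S$)
$k{\left(b,D \right)} = 0$ ($k{\left(b,D \right)} = 1 \cdot 0 b = 0 b = 0$)
$- 6 k{\left(\frac{1}{0 - 4},6 \right)} \left(M - 1\right) \left(-3\right) = \left(-6\right) 0 \left(0 - 1\right) \left(-3\right) = 0 \left(\left(-1\right) \left(-3\right)\right) = 0 \cdot 3 = 0$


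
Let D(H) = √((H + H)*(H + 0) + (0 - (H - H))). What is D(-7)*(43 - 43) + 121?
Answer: 121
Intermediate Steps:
D(H) = √2*√(H²) (D(H) = √((2*H)*H + (0 - 1*0)) = √(2*H² + (0 + 0)) = √(2*H² + 0) = √(2*H²) = √2*√(H²))
D(-7)*(43 - 43) + 121 = (√2*√((-7)²))*(43 - 43) + 121 = (√2*√49)*0 + 121 = (√2*7)*0 + 121 = (7*√2)*0 + 121 = 0 + 121 = 121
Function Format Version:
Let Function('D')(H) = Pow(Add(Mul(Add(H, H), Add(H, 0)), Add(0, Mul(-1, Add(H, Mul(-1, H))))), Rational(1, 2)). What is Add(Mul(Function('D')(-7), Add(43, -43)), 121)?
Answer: 121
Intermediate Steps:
Function('D')(H) = Mul(Pow(2, Rational(1, 2)), Pow(Pow(H, 2), Rational(1, 2))) (Function('D')(H) = Pow(Add(Mul(Mul(2, H), H), Add(0, Mul(-1, 0))), Rational(1, 2)) = Pow(Add(Mul(2, Pow(H, 2)), Add(0, 0)), Rational(1, 2)) = Pow(Add(Mul(2, Pow(H, 2)), 0), Rational(1, 2)) = Pow(Mul(2, Pow(H, 2)), Rational(1, 2)) = Mul(Pow(2, Rational(1, 2)), Pow(Pow(H, 2), Rational(1, 2))))
Add(Mul(Function('D')(-7), Add(43, -43)), 121) = Add(Mul(Mul(Pow(2, Rational(1, 2)), Pow(Pow(-7, 2), Rational(1, 2))), Add(43, -43)), 121) = Add(Mul(Mul(Pow(2, Rational(1, 2)), Pow(49, Rational(1, 2))), 0), 121) = Add(Mul(Mul(Pow(2, Rational(1, 2)), 7), 0), 121) = Add(Mul(Mul(7, Pow(2, Rational(1, 2))), 0), 121) = Add(0, 121) = 121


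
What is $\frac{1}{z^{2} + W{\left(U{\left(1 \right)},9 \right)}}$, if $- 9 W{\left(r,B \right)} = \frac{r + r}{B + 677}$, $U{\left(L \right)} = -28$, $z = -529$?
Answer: $\frac{441}{123409885} \approx 3.5735 \cdot 10^{-6}$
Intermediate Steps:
$W{\left(r,B \right)} = - \frac{2 r}{9 \left(677 + B\right)}$ ($W{\left(r,B \right)} = - \frac{\left(r + r\right) \frac{1}{B + 677}}{9} = - \frac{2 r \frac{1}{677 + B}}{9} = - \frac{2 r}{9 \left(677 + B\right)}$)
$\frac{1}{z^{2} + W{\left(U{\left(1 \right)},9 \right)}} = \frac{1}{\left(-529\right)^{2} - - \frac{56}{6093 + 9 \cdot 9}} = \frac{1}{279841 - - \frac{56}{6093 + 81}} = \frac{1}{279841 - - \frac{56}{6174}} = \frac{1}{279841 - \left(-56\right) \frac{1}{6174}} = \frac{1}{279841 + \frac{4}{441}} = \frac{1}{\frac{123409885}{441}} = \frac{441}{123409885}$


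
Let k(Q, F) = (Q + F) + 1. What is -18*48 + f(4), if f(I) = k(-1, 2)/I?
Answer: -1727/2 ≈ -863.50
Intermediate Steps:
k(Q, F) = 1 + F + Q (k(Q, F) = (F + Q) + 1 = 1 + F + Q)
f(I) = 2/I (f(I) = (1 + 2 - 1)/I = 2/I)
-18*48 + f(4) = -18*48 + 2/4 = -864 + 2*(1/4) = -864 + 1/2 = -1727/2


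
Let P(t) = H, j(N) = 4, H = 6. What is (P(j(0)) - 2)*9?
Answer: 36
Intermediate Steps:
P(t) = 6
(P(j(0)) - 2)*9 = (6 - 2)*9 = 4*9 = 36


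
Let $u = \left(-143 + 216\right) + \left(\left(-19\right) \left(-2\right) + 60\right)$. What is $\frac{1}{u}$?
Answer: $\frac{1}{171} \approx 0.005848$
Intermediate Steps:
$u = 171$ ($u = 73 + \left(38 + 60\right) = 73 + 98 = 171$)
$\frac{1}{u} = \frac{1}{171}$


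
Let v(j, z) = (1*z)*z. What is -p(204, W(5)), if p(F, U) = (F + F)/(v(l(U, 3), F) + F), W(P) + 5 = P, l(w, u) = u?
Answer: -2/205 ≈ -0.0097561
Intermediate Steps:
v(j, z) = z² (v(j, z) = z*z = z²)
W(P) = -5 + P
p(F, U) = 2*F/(F + F²) (p(F, U) = (F + F)/(F² + F) = (2*F)/(F + F²) = 2*F/(F + F²))
-p(204, W(5)) = -2/(1 + 204) = -2/205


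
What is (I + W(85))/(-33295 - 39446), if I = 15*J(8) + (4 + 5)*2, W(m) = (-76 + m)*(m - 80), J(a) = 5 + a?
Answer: -86/24247 ≈ -0.0035468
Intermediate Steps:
W(m) = (-80 + m)*(-76 + m) (W(m) = (-76 + m)*(-80 + m) = (-80 + m)*(-76 + m))
I = 213 (I = 15*(5 + 8) + (4 + 5)*2 = 15*13 + 9*2 = 195 + 18 = 213)
(I + W(85))/(-33295 - 39446) = (213 + (6080 + 85**2 - 156*85))/(-33295 - 39446) = (213 + (6080 + 7225 - 13260))/(-72741) = (213 + 45)*(-1/72741) = 258*(-1/72741) = -86/24247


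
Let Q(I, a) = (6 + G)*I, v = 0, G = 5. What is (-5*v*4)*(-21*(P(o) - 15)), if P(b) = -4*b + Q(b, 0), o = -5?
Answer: 0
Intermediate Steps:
Q(I, a) = 11*I (Q(I, a) = (6 + 5)*I = 11*I)
P(b) = 7*b (P(b) = -4*b + 11*b = 7*b)
(-5*v*4)*(-21*(P(o) - 15)) = (-5*0*4)*(-21*(7*(-5) - 15)) = (0*4)*(-21*(-35 - 15)) = 0*(-21*(-50)) = 0*1050 = 0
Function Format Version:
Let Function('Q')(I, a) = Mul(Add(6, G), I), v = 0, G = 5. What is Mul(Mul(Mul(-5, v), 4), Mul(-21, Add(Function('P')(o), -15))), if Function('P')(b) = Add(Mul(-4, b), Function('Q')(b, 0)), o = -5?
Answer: 0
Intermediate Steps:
Function('Q')(I, a) = Mul(11, I) (Function('Q')(I, a) = Mul(Add(6, 5), I) = Mul(11, I))
Function('P')(b) = Mul(7, b) (Function('P')(b) = Add(Mul(-4, b), Mul(11, b)) = Mul(7, b))
Mul(Mul(Mul(-5, v), 4), Mul(-21, Add(Function('P')(o), -15))) = Mul(Mul(Mul(-5, 0), 4), Mul(-21, Add(Mul(7, -5), -15))) = Mul(Mul(0, 4), Mul(-21, Add(-35, -15))) = Mul(0, Mul(-21, -50)) = Mul(0, 1050) = 0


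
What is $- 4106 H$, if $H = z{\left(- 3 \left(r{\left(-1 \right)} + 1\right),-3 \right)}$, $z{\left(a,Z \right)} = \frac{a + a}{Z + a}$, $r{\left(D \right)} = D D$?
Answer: $- \frac{16424}{3} \approx -5474.7$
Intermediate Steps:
$r{\left(D \right)} = D^{2}$
$z{\left(a,Z \right)} = \frac{2 a}{Z + a}$
$H = \frac{4}{3}$ ($H = \frac{2 \left(- 3 \left(\left(-1\right)^{2} + 1\right)\right)}{-3 - 3 \left(\left(-1\right)^{2} + 1\right)} = \frac{2 \left(- 3 \left(1 + 1\right)\right)}{-3 - 3 \left(1 + 1\right)} = \frac{2 \left(\left(-3\right) 2\right)}{-3 - 6} = 2 \left(-6\right) \frac{1}{-3 - 6} = 2 \left(-6\right) \frac{1}{-9} = 2 \left(-6\right) \left(- \frac{1}{9}\right) = \frac{4}{3} \approx 1.3333$)
$- 4106 H = \left(-4106\right) \frac{4}{3} = - \frac{16424}{3}$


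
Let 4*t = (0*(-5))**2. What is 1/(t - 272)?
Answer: -1/272 ≈ -0.0036765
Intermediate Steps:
t = 0 (t = (0*(-5))**2/4 = (1/4)*0**2 = (1/4)*0 = 0)
1/(t - 272) = 1/(0 - 272) = 1/(-272) = -1/272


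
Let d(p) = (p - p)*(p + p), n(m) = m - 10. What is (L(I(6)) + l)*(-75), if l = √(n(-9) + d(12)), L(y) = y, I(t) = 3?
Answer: -225 - 75*I*√19 ≈ -225.0 - 326.92*I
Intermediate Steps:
n(m) = -10 + m
d(p) = 0 (d(p) = 0*(2*p) = 0)
l = I*√19 (l = √((-10 - 9) + 0) = √(-19 + 0) = √(-19) = I*√19 ≈ 4.3589*I)
(L(I(6)) + l)*(-75) = (3 + I*√19)*(-75) = -225 - 75*I*√19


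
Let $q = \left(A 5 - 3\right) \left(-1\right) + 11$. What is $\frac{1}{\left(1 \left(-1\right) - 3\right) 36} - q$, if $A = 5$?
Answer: $\frac{1583}{144} \approx 10.993$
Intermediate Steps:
$q = -11$ ($q = \left(5 \cdot 5 - 3\right) \left(-1\right) + 11 = \left(25 - 3\right) \left(-1\right) + 11 = 22 \left(-1\right) + 11 = -22 + 11 = -11$)
$\frac{1}{\left(1 \left(-1\right) - 3\right) 36} - q = \frac{1}{\left(1 \left(-1\right) - 3\right) 36} - -11 = \frac{1}{\left(-1 - 3\right) 36} + 11 = \frac{1}{\left(-4\right) 36} + 11 = \frac{1}{-144} + 11 = - \frac{1}{144} + 11 = \frac{1583}{144}$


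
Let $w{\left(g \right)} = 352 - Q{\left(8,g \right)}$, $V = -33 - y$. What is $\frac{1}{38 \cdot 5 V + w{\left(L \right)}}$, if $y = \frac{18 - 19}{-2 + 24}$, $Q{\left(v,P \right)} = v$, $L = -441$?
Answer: $- \frac{11}{65091} \approx -0.00016899$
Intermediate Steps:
$y = - \frac{1}{22} \approx -0.045455$
$V = - \frac{725}{22}$ ($V = -33 - - \frac{1}{22} = -33 + \frac{1}{22} = - \frac{725}{22} \approx -32.955$)
$w{\left(g \right)} = 344$ ($w{\left(g \right)} = 352 - 8 = 344$)
$\frac{1}{38 \cdot 5 V + w{\left(L \right)}} = \frac{1}{38 \cdot 5 \left(- \frac{725}{22}\right) + 344} = \frac{1}{190 \left(- \frac{725}{22}\right) + 344} = \frac{1}{- \frac{68875}{11} + 344} = \frac{1}{- \frac{65091}{11}} = - \frac{11}{65091}$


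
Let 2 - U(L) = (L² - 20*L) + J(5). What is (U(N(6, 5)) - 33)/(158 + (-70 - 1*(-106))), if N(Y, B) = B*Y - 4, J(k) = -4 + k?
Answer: -94/97 ≈ -0.96907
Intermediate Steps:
N(Y, B) = -4 + B*Y
U(L) = 1 - L² + 20*L (U(L) = 2 - ((L² - 20*L) + (-4 + 5)) = 2 - ((L² - 20*L) + 1) = 2 - (1 + L² - 20*L) = 2 + (-1 - L² + 20*L) = 1 - L² + 20*L)
(U(N(6, 5)) - 33)/(158 + (-70 - 1*(-106))) = ((1 - (-4 + 5*6)² + 20*(-4 + 5*6)) - 33)/(158 + (-70 - 1*(-106))) = ((1 - (-4 + 30)² + 20*(-4 + 30)) - 33)/(158 + (-70 + 106)) = ((1 - 1*26² + 20*26) - 33)/(158 + 36) = ((1 - 1*676 + 520) - 33)/194 = ((1 - 676 + 520) - 33)*(1/194) = (-155 - 33)*(1/194) = -188*1/194 = -94/97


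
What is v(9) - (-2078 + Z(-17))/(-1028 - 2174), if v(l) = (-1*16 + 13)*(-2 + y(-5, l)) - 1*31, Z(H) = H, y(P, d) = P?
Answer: -34115/3202 ≈ -10.654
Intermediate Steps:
v(l) = -10 (v(l) = (-1*16 + 13)*(-2 - 5) - 1*31 = (-16 + 13)*(-7) - 31 = -3*(-7) - 31 = 21 - 31 = -10)
v(9) - (-2078 + Z(-17))/(-1028 - 2174) = -10 - (-2078 - 17)/(-1028 - 2174) = -10 - (-2095)/(-3202) = -10 - (-2095)*(-1)/3202 = -10 - 1*2095/3202 = -10 - 2095/3202 = -34115/3202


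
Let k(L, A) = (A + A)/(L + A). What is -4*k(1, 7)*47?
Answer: -329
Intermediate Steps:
k(L, A) = 2*A/(A + L) (k(L, A) = (2*A)/(A + L) = 2*A/(A + L))
-4*k(1, 7)*47 = -8*7/(7 + 1)*47 = -8*7/8*47 = -4*7/4*47 = -7*47 = -329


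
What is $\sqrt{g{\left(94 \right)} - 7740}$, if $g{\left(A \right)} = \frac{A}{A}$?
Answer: $i \sqrt{7739} \approx 87.972 i$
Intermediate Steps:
$g{\left(A \right)} = 1$
$\sqrt{g{\left(94 \right)} - 7740} = \sqrt{1 - 7740} = \sqrt{-7739} = i \sqrt{7739}$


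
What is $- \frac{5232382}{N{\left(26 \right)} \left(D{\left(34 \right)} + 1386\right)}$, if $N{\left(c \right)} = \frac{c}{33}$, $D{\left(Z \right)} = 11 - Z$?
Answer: $- \frac{86334303}{17719} \approx -4872.4$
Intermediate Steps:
$N{\left(c \right)} = \frac{c}{33}$ ($N{\left(c \right)} = c \frac{1}{33} = \frac{c}{33}$)
$- \frac{5232382}{N{\left(26 \right)} \left(D{\left(34 \right)} + 1386\right)} = - \frac{5232382}{\frac{1}{33} \cdot 26 \left(\left(11 - 34\right) + 1386\right)} = - \frac{5232382}{\frac{26}{33} \left(\left(11 - 34\right) + 1386\right)} = - \frac{5232382}{\frac{26}{33} \left(-23 + 1386\right)} = - \frac{5232382}{\frac{26}{33} \cdot 1363} = - \frac{5232382}{\frac{35438}{33}} = \left(-5232382\right) \frac{33}{35438} = - \frac{86334303}{17719}$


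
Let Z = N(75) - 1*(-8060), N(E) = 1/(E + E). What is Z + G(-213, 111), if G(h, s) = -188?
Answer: 1180801/150 ≈ 7872.0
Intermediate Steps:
N(E) = 1/(2*E)
Z = 1209001/150 (Z = (1/2)/75 - 1*(-8060) = (1/2)*(1/75) + 8060 = 1/150 + 8060 = 1209001/150 ≈ 8060.0)
Z + G(-213, 111) = 1209001/150 - 188 = 1180801/150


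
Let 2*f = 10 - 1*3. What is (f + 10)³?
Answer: 19683/8 ≈ 2460.4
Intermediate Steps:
f = 7/2 (f = (10 - 1*3)/2 = (10 - 3)/2 = (½)*7 = 7/2 ≈ 3.5000)
(f + 10)³ = (7/2 + 10)³ = (27/2)³ = 19683/8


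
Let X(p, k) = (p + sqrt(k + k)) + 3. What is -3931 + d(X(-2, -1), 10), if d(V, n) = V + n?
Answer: -3920 + I*sqrt(2) ≈ -3920.0 + 1.4142*I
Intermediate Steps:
X(p, k) = 3 + p + sqrt(2)*sqrt(k) (X(p, k) = (p + sqrt(2*k)) + 3 = (p + sqrt(2)*sqrt(k)) + 3 = 3 + p + sqrt(2)*sqrt(k))
-3931 + d(X(-2, -1), 10) = -3931 + ((3 - 2 + sqrt(2)*sqrt(-1)) + 10) = -3931 + ((3 - 2 + sqrt(2)*I) + 10) = -3931 + ((3 - 2 + I*sqrt(2)) + 10) = -3931 + ((1 + I*sqrt(2)) + 10) = -3931 + (11 + I*sqrt(2)) = -3920 + I*sqrt(2)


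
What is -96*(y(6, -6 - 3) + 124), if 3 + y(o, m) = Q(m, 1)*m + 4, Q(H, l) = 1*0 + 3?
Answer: -9408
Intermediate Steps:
Q(H, l) = 3 (Q(H, l) = 0 + 3 = 3)
y(o, m) = 1 + 3*m (y(o, m) = -3 + (3*m + 4) = -3 + (4 + 3*m) = 1 + 3*m)
-96*(y(6, -6 - 3) + 124) = -96*((1 + 3*(-6 - 3)) + 124) = -96*((1 + 3*(-9)) + 124) = -96*((1 - 27) + 124) = -96*(-26 + 124) = -96*98 = -9408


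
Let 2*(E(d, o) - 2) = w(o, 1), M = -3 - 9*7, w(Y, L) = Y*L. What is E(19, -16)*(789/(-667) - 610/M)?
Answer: -354796/7337 ≈ -48.357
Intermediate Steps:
w(Y, L) = L*Y
M = -66 (M = -3 - 63 = -66)
E(d, o) = 2 + o/2 (E(d, o) = 2 + (1*o)/2 = 2 + o/2)
E(19, -16)*(789/(-667) - 610/M) = (2 + (½)*(-16))*(789/(-667) - 610/(-66)) = (2 - 8)*(789*(-1/667) - 610*(-1/66)) = -6*(-789/667 + 305/33) = -6*177398/22011 = -354796/7337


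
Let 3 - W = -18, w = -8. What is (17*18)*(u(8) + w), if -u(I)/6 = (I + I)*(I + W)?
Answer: -854352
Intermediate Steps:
W = 21 (W = 3 - 1*(-18) = 3 + 18 = 21)
u(I) = -12*I*(21 + I) (u(I) = -6*(I + I)*(I + 21) = -6*2*I*(21 + I) = -12*I*(21 + I))
(17*18)*(u(8) + w) = (17*18)*(-12*8*(21 + 8) - 8) = 306*(-12*8*29 - 8) = 306*(-2784 - 8) = 306*(-2792) = -854352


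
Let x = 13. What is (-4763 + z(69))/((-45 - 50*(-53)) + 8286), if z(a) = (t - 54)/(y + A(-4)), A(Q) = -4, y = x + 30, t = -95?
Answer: -185906/424749 ≈ -0.43768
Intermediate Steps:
y = 43 (y = 13 + 30 = 43)
z(a) = -149/39 (z(a) = (-95 - 54)/(43 - 4) = -149/39)
(-4763 + z(69))/((-45 - 50*(-53)) + 8286) = (-4763 - 149/39)/((-45 - 50*(-53)) + 8286) = -185906/(39*((-45 + 2650) + 8286)) = -185906/(39*(2605 + 8286)) = -185906/39/10891 = -185906/39*1/10891 = -185906/424749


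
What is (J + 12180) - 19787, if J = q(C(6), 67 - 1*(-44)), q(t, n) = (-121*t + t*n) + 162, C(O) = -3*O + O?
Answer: -7325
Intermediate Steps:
C(O) = -2*O
q(t, n) = 162 - 121*t + n*t (q(t, n) = (-121*t + n*t) + 162 = 162 - 121*t + n*t)
J = 282 (J = 162 - (-242)*6 + (67 - 1*(-44))*(-2*6) = 162 - 121*(-12) + (67 + 44)*(-12) = 162 + 1452 + 111*(-12) = 162 + 1452 - 1332 = 282)
(J + 12180) - 19787 = (282 + 12180) - 19787 = 12462 - 19787 = -7325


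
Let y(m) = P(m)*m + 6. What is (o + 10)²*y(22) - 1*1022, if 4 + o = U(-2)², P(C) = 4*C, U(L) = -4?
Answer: 938906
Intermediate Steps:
y(m) = 6 + 4*m² (y(m) = (4*m)*m + 6 = 4*m² + 6 = 6 + 4*m²)
o = 12 (o = -4 + (-4)² = -4 + 16 = 12)
(o + 10)²*y(22) - 1*1022 = (12 + 10)²*(6 + 4*22²) - 1*1022 = 22²*(6 + 4*484) - 1022 = 484*(6 + 1936) - 1022 = 484*1942 - 1022 = 939928 - 1022 = 938906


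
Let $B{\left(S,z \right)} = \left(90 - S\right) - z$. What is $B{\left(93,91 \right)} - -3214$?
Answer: $3120$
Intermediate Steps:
$B{\left(S,z \right)} = 90 - S - z$
$B{\left(93,91 \right)} - -3214 = \left(90 - 93 - 91\right) - -3214 = \left(90 - 93 - 91\right) + 3214 = -94 + 3214 = 3120$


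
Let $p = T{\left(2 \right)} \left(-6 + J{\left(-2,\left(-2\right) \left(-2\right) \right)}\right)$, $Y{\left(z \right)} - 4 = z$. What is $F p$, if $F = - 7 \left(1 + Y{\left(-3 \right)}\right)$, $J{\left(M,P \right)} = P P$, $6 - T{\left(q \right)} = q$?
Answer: $-560$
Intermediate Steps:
$T{\left(q \right)} = 6 - q$
$Y{\left(z \right)} = 4 + z$
$J{\left(M,P \right)} = P^{2}$
$F = -14$ ($F = - 7 \left(1 + \left(4 - 3\right)\right) = - 7 \left(1 + 1\right) = \left(-7\right) 2 = -14$)
$p = 40$ ($p = \left(6 - 2\right) \left(-6 + \left(\left(-2\right) \left(-2\right)\right)^{2}\right) = \left(6 - 2\right) \left(-6 + 4^{2}\right) = 4 \left(-6 + 16\right) = 4 \cdot 10 = 40$)
$F p = \left(-14\right) 40 = -560$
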